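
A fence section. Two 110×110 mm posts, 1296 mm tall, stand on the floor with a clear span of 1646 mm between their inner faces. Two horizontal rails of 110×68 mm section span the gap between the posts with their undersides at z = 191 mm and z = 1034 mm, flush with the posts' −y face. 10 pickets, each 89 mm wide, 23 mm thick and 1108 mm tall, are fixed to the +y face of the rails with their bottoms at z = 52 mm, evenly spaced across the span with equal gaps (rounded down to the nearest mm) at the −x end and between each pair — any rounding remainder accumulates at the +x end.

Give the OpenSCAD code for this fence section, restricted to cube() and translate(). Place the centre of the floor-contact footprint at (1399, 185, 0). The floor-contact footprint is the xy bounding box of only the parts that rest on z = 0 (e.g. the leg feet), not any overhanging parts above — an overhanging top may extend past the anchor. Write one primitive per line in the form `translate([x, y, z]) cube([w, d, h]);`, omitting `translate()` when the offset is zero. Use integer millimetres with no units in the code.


translate([466, 130, 0]) cube([110, 110, 1296]);
translate([2222, 130, 0]) cube([110, 110, 1296]);
translate([576, 130, 191]) cube([1646, 110, 68]);
translate([576, 130, 1034]) cube([1646, 110, 68]);
translate([644, 240, 52]) cube([89, 23, 1108]);
translate([801, 240, 52]) cube([89, 23, 1108]);
translate([958, 240, 52]) cube([89, 23, 1108]);
translate([1115, 240, 52]) cube([89, 23, 1108]);
translate([1272, 240, 52]) cube([89, 23, 1108]);
translate([1429, 240, 52]) cube([89, 23, 1108]);
translate([1586, 240, 52]) cube([89, 23, 1108]);
translate([1743, 240, 52]) cube([89, 23, 1108]);
translate([1900, 240, 52]) cube([89, 23, 1108]);
translate([2057, 240, 52]) cube([89, 23, 1108]);


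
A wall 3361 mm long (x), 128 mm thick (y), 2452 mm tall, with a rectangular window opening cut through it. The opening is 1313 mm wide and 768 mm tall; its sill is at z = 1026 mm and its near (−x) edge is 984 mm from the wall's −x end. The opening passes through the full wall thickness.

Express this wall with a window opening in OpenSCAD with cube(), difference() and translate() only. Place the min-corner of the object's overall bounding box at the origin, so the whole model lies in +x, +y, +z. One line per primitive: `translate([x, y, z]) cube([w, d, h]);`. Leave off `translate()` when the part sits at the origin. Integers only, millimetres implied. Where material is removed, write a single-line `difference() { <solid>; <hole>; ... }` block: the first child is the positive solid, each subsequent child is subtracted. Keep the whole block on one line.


difference() { cube([3361, 128, 2452]); translate([984, 0, 1026]) cube([1313, 128, 768]); }


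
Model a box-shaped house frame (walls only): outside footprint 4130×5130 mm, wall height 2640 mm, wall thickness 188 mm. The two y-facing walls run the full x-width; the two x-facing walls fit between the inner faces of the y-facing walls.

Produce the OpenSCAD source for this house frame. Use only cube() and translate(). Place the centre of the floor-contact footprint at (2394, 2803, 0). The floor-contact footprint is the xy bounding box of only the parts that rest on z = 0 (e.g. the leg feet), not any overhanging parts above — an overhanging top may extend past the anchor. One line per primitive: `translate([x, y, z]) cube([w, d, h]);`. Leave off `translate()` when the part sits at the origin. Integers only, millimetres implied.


translate([329, 238, 0]) cube([4130, 188, 2640]);
translate([329, 5180, 0]) cube([4130, 188, 2640]);
translate([329, 426, 0]) cube([188, 4754, 2640]);
translate([4271, 426, 0]) cube([188, 4754, 2640]);


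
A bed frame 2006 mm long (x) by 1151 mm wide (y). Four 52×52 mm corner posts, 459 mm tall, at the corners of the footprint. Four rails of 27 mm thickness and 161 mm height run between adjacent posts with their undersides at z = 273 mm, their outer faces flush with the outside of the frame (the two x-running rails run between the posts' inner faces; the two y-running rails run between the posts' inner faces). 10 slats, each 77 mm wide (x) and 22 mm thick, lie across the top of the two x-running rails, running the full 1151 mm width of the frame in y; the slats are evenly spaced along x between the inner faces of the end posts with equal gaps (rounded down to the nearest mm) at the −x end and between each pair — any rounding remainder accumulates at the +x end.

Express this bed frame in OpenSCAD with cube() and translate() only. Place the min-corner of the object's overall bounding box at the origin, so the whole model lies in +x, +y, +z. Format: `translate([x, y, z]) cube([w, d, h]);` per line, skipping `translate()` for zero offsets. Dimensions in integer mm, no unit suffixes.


cube([52, 52, 459]);
translate([0, 1099, 0]) cube([52, 52, 459]);
translate([1954, 0, 0]) cube([52, 52, 459]);
translate([1954, 1099, 0]) cube([52, 52, 459]);
translate([52, 0, 273]) cube([1902, 27, 161]);
translate([52, 1124, 273]) cube([1902, 27, 161]);
translate([0, 52, 273]) cube([27, 1047, 161]);
translate([1979, 52, 273]) cube([27, 1047, 161]);
translate([154, 0, 434]) cube([77, 1151, 22]);
translate([333, 0, 434]) cube([77, 1151, 22]);
translate([512, 0, 434]) cube([77, 1151, 22]);
translate([691, 0, 434]) cube([77, 1151, 22]);
translate([870, 0, 434]) cube([77, 1151, 22]);
translate([1049, 0, 434]) cube([77, 1151, 22]);
translate([1228, 0, 434]) cube([77, 1151, 22]);
translate([1407, 0, 434]) cube([77, 1151, 22]);
translate([1586, 0, 434]) cube([77, 1151, 22]);
translate([1765, 0, 434]) cube([77, 1151, 22]);


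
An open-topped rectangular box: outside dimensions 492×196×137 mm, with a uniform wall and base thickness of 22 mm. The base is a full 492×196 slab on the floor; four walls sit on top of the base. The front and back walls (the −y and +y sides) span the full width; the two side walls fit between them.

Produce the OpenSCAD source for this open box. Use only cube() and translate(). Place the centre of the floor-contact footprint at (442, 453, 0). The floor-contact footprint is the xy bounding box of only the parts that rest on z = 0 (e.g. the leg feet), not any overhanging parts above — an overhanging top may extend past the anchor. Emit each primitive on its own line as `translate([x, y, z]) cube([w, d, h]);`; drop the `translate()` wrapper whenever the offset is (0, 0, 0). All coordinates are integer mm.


translate([196, 355, 0]) cube([492, 196, 22]);
translate([196, 355, 22]) cube([492, 22, 115]);
translate([196, 529, 22]) cube([492, 22, 115]);
translate([196, 377, 22]) cube([22, 152, 115]);
translate([666, 377, 22]) cube([22, 152, 115]);


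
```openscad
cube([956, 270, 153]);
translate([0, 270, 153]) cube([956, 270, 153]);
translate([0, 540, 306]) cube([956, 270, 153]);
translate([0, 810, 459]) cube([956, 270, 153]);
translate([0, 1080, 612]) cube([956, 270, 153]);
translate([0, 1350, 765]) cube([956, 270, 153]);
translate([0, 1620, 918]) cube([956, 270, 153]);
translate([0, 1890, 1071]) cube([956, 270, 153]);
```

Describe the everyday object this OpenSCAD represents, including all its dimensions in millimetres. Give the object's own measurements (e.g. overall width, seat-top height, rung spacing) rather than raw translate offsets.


A straight staircase of 8 solid steps. Each step is 956 mm wide (x), 270 mm deep (y, the going) and 153 mm tall (the rise). The first step rests on the floor; each subsequent step sits one going further in +y and one rise higher in +z, directly behind and above the previous step with no overlap.


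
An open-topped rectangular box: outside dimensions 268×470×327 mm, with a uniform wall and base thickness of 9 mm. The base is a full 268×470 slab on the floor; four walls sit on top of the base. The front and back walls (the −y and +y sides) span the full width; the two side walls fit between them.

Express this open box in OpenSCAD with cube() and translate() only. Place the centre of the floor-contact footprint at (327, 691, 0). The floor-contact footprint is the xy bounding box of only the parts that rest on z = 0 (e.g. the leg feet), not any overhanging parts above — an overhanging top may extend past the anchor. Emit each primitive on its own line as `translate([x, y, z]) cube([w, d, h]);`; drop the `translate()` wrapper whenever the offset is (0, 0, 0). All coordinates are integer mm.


translate([193, 456, 0]) cube([268, 470, 9]);
translate([193, 456, 9]) cube([268, 9, 318]);
translate([193, 917, 9]) cube([268, 9, 318]);
translate([193, 465, 9]) cube([9, 452, 318]);
translate([452, 465, 9]) cube([9, 452, 318]);


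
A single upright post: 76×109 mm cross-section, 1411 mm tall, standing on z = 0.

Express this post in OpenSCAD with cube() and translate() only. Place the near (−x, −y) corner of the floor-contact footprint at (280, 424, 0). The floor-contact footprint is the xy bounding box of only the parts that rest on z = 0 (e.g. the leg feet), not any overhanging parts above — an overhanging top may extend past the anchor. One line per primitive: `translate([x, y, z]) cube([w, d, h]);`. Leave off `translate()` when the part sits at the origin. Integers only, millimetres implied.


translate([280, 424, 0]) cube([76, 109, 1411]);


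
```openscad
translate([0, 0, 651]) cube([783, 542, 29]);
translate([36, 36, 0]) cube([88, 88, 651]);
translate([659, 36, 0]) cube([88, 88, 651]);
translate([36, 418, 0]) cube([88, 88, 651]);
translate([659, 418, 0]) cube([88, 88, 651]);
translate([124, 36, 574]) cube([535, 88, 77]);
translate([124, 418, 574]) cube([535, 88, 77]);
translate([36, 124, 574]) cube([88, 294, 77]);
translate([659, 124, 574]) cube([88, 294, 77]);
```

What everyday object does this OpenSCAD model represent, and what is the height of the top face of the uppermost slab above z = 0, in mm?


A table. The table height is 680 mm.

A 783×542×29 slab sits at z = 651 on four 88 mm square posts — a table. The top surface is at 651 + 29 = 680 mm.


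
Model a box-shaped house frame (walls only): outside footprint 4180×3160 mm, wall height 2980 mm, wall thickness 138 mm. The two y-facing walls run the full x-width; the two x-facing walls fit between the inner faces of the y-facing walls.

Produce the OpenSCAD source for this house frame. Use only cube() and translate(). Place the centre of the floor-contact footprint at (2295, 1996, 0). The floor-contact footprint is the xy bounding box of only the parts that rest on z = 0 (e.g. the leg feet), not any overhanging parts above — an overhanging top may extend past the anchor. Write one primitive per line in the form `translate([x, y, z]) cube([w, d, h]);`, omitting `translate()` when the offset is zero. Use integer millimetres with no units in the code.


translate([205, 416, 0]) cube([4180, 138, 2980]);
translate([205, 3438, 0]) cube([4180, 138, 2980]);
translate([205, 554, 0]) cube([138, 2884, 2980]);
translate([4247, 554, 0]) cube([138, 2884, 2980]);


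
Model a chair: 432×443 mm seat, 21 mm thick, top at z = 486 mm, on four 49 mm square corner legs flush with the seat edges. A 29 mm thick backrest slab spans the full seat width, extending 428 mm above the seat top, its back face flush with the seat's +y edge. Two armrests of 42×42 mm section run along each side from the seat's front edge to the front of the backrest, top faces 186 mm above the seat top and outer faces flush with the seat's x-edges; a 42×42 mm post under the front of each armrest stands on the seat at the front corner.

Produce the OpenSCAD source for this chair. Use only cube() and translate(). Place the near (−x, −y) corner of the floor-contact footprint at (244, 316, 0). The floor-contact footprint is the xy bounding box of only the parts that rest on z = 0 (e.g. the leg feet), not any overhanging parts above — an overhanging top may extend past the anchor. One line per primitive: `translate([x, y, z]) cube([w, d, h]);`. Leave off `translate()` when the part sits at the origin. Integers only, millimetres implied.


translate([244, 316, 465]) cube([432, 443, 21]);
translate([244, 316, 0]) cube([49, 49, 465]);
translate([627, 316, 0]) cube([49, 49, 465]);
translate([244, 710, 0]) cube([49, 49, 465]);
translate([627, 710, 0]) cube([49, 49, 465]);
translate([244, 730, 486]) cube([432, 29, 428]);
translate([244, 316, 630]) cube([42, 414, 42]);
translate([634, 316, 630]) cube([42, 414, 42]);
translate([244, 316, 486]) cube([42, 42, 144]);
translate([634, 316, 486]) cube([42, 42, 144]);


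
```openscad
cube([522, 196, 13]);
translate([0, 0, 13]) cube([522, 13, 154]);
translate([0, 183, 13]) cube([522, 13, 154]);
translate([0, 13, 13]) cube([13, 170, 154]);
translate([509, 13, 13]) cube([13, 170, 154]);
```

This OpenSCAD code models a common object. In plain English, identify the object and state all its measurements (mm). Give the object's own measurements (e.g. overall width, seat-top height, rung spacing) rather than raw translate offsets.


An open-topped rectangular box: outside dimensions 522×196×167 mm, with a uniform wall and base thickness of 13 mm. The base is a full 522×196 slab on the floor; four walls sit on top of the base. The front and back walls (the −y and +y sides) span the full width; the two side walls fit between them.


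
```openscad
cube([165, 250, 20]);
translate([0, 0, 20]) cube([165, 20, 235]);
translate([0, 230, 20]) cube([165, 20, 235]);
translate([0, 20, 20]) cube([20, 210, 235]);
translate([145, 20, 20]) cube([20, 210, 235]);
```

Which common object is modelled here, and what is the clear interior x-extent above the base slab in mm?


An open box. The internal width is 125 mm.

A 165×250 base slab with four walls standing on it — an open box. The base is 165 mm wide and the walls are 20 mm thick, so the internal width is 165 − 2 × 20 = 125 mm.


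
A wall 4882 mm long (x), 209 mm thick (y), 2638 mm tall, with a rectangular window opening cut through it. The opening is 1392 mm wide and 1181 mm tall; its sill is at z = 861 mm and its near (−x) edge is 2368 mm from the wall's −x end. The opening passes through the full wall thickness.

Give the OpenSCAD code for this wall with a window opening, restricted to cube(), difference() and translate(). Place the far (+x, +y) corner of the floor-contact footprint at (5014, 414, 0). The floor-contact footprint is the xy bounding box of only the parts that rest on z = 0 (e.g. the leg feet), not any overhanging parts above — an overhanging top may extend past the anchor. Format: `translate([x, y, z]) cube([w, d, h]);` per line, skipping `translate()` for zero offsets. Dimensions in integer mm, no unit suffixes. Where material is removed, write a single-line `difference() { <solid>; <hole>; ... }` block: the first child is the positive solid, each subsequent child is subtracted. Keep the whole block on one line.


difference() { translate([132, 205, 0]) cube([4882, 209, 2638]); translate([2500, 205, 861]) cube([1392, 209, 1181]); }


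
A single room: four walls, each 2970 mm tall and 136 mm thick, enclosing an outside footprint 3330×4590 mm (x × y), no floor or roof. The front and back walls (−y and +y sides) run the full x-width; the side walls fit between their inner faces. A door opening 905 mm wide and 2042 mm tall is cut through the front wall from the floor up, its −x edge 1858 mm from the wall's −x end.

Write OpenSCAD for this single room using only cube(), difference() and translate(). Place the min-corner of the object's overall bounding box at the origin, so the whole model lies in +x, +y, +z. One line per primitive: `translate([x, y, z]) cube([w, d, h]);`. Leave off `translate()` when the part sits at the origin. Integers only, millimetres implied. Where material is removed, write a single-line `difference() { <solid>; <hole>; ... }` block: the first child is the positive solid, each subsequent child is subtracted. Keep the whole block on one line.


difference() { cube([3330, 136, 2970]); translate([1858, 0, 0]) cube([905, 136, 2042]); }
translate([0, 4454, 0]) cube([3330, 136, 2970]);
translate([0, 136, 0]) cube([136, 4318, 2970]);
translate([3194, 136, 0]) cube([136, 4318, 2970]);


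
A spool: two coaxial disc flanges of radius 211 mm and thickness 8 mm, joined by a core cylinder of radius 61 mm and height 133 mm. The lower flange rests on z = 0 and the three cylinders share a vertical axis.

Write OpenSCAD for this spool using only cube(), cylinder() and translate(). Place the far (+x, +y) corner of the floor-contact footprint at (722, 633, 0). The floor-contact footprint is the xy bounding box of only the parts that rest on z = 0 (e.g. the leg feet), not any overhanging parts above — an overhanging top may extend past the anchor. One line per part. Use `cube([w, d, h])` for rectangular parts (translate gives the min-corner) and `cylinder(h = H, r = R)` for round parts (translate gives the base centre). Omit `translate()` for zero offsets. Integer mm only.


translate([511, 422, 0]) cylinder(h = 8, r = 211);
translate([511, 422, 8]) cylinder(h = 133, r = 61);
translate([511, 422, 141]) cylinder(h = 8, r = 211);


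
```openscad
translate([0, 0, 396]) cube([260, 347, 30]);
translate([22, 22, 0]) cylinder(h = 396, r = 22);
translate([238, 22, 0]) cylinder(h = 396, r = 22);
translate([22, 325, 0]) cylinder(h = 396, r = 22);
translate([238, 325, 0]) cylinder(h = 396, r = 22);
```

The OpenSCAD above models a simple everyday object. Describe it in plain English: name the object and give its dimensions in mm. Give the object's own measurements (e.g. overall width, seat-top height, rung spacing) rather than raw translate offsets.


A simple wooden stool: a rectangular seat 260 mm (x) by 347 mm (y), 30 mm thick, top face at z = 426 mm, on four round legs, each 44 mm in diameter. The legs rest on z = 0, each leg's axis is inset half a diameter from the nearest pair of seat edges (so the leg's bounding box is flush with the corner).


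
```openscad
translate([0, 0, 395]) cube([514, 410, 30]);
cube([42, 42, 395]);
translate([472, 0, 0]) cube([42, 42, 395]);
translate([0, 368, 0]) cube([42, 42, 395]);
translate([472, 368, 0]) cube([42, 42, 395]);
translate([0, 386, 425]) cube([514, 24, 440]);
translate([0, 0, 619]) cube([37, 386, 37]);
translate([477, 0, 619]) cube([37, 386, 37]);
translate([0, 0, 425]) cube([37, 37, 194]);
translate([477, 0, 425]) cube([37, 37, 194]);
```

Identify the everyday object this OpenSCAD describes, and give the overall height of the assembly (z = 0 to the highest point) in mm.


A chair. The overall height is 865 mm.

A slab on four corner posts with a tall panel at the back — a chair. The seat slab sits at z = 395 with thickness 30, and the 440 mm backrest starts at the seat top, so the overall height is 395 + 30 + 440 = 865 mm.


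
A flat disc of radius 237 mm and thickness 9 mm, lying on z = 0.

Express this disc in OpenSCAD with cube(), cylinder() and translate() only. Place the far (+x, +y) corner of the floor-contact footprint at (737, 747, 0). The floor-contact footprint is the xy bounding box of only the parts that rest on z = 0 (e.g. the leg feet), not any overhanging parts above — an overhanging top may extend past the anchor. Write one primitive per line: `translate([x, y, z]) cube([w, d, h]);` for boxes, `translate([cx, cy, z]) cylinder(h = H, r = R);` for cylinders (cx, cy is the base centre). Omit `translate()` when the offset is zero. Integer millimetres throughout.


translate([500, 510, 0]) cylinder(h = 9, r = 237);


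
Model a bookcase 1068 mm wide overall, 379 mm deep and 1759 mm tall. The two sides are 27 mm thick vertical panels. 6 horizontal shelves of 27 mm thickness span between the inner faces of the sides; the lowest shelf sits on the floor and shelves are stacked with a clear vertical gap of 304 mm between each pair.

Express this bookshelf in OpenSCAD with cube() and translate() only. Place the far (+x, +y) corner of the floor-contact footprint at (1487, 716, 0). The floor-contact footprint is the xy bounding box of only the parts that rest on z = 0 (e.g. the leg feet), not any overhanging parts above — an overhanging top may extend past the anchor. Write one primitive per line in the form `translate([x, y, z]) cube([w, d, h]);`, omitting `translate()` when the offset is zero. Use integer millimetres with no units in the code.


translate([419, 337, 0]) cube([27, 379, 1759]);
translate([1460, 337, 0]) cube([27, 379, 1759]);
translate([446, 337, 0]) cube([1014, 379, 27]);
translate([446, 337, 331]) cube([1014, 379, 27]);
translate([446, 337, 662]) cube([1014, 379, 27]);
translate([446, 337, 993]) cube([1014, 379, 27]);
translate([446, 337, 1324]) cube([1014, 379, 27]);
translate([446, 337, 1655]) cube([1014, 379, 27]);


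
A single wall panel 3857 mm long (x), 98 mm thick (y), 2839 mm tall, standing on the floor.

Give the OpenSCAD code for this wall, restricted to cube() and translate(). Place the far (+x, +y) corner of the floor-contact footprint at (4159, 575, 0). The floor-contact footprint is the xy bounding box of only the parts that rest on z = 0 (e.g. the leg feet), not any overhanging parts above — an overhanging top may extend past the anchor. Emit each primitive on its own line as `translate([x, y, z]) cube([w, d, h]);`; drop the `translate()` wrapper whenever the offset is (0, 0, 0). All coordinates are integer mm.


translate([302, 477, 0]) cube([3857, 98, 2839]);


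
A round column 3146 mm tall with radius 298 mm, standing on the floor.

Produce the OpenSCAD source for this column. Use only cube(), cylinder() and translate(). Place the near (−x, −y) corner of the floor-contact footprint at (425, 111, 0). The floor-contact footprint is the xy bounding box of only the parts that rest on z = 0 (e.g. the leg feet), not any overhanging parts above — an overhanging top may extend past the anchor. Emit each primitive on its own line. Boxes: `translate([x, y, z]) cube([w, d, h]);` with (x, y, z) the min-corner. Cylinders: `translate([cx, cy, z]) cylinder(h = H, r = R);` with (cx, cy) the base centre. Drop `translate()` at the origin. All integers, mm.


translate([723, 409, 0]) cylinder(h = 3146, r = 298);


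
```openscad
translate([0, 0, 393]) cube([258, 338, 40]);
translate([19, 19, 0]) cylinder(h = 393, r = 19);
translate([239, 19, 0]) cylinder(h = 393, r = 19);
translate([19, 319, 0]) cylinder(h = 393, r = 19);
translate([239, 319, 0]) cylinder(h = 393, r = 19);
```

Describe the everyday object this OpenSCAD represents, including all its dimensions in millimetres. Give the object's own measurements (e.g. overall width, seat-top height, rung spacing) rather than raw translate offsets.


A simple wooden stool: a rectangular seat 258 mm (x) by 338 mm (y), 40 mm thick, top face at z = 433 mm, on four round legs, each 38 mm in diameter. The legs rest on z = 0, each leg's axis is inset half a diameter from the nearest pair of seat edges (so the leg's bounding box is flush with the corner).


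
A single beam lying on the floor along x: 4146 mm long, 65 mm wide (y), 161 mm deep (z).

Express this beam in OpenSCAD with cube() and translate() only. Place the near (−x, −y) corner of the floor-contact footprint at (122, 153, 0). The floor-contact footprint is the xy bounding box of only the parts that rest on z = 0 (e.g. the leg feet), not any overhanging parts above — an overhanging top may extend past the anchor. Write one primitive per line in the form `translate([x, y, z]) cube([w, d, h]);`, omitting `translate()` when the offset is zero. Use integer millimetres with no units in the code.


translate([122, 153, 0]) cube([4146, 65, 161]);


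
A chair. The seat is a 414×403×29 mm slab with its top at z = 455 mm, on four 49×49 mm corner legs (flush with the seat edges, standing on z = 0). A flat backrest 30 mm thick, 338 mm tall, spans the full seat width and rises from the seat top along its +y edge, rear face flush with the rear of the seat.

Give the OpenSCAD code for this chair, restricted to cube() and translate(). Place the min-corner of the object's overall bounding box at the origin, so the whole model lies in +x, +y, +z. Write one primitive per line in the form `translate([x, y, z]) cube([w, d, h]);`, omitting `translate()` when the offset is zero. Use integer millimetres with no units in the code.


// leg_h = 455 - 29 = 426
translate([0, 0, 426]) cube([414, 403, 29]);
cube([49, 49, 426]);
translate([365, 0, 0]) cube([49, 49, 426]);
translate([0, 354, 0]) cube([49, 49, 426]);
translate([365, 354, 0]) cube([49, 49, 426]);
translate([0, 373, 455]) cube([414, 30, 338]);


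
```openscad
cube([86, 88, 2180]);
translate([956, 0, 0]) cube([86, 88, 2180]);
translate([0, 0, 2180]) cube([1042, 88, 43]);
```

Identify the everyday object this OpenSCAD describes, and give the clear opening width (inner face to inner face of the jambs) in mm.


A door frame. The clear opening width is 870 mm.

Two 2180 mm tall posts with a header on top — a door frame. The left jamb is 86 mm wide at x = 0; the right jamb starts at x = 956. The clear opening is 956 − 86 = 870 mm.


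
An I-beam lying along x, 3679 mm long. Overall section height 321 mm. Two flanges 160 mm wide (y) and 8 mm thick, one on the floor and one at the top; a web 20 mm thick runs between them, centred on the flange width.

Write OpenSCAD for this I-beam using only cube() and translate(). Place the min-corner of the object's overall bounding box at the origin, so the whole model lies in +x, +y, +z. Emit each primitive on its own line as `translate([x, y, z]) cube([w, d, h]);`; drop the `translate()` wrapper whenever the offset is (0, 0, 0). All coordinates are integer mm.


cube([3679, 160, 8]);
translate([0, 70, 8]) cube([3679, 20, 305]);
translate([0, 0, 313]) cube([3679, 160, 8]);


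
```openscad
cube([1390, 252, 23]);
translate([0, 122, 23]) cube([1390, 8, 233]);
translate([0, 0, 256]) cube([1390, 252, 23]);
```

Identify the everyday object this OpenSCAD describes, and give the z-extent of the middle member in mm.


An I-beam. The web height is 233 mm.

Two wide flanges with a thin centred web — an I-beam. Overall 279 mm minus two 23 mm flanges gives a web of 279 − 2·23 = 233 mm.


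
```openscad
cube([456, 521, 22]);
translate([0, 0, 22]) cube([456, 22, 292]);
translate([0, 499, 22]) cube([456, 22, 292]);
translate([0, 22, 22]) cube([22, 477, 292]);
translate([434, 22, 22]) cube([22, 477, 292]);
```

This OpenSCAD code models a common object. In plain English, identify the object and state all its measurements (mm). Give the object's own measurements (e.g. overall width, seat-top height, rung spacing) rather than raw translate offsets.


An open-topped rectangular box: outside dimensions 456×521×314 mm, with a uniform wall and base thickness of 22 mm. The base is a full 456×521 slab on the floor; four walls sit on top of the base. The front and back walls (the −y and +y sides) span the full width; the two side walls fit between them.


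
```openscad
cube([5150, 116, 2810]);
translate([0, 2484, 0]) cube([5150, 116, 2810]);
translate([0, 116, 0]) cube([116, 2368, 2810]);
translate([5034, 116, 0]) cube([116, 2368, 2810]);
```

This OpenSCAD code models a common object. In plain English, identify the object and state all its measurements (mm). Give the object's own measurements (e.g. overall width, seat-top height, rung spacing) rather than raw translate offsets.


The wall frame of a small rectangular building: four walls, each 2810 mm tall and 116 mm thick, enclosing a footprint 5150 mm (x) by 2600 mm (y) outside-to-outside, with no floor or roof. The front and back walls (the −y and +y sides) span the full width; the two side walls fit between them.


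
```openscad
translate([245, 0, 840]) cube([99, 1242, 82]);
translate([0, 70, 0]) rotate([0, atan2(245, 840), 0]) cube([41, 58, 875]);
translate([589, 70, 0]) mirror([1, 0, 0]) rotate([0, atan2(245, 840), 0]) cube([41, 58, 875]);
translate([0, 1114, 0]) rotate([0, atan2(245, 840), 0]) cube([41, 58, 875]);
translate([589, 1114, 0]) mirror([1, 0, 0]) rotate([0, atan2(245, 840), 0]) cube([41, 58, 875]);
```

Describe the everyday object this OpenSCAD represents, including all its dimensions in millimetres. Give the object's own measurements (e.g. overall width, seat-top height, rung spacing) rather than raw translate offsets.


A sawhorse. A 99×1242×82 mm beam (x, y, z) sits on two A-frame leg pairs. Each pair is two raked legs of 41×58 mm section (58 mm along y) splaying symmetrically in x. Each leg rises 840 mm vertically over 245 mm of horizontal reach and is 875 mm long along its own axis. Every leg's outer bottom edge rests on the floor and its outer top edge meets a bottom edge of the beam — the left legs (tilting toward +x) meet the beam's −x bottom edge, the right legs (their mirror images, tilting toward −x) meet its +x bottom edge — so the leg tops tuck under the beam, the beam's underside is 840 mm above the floor, and the feet are 589 mm apart outside-to-outside with the beam centred between them. The two leg pairs are set in 70 mm from either end of the beam.


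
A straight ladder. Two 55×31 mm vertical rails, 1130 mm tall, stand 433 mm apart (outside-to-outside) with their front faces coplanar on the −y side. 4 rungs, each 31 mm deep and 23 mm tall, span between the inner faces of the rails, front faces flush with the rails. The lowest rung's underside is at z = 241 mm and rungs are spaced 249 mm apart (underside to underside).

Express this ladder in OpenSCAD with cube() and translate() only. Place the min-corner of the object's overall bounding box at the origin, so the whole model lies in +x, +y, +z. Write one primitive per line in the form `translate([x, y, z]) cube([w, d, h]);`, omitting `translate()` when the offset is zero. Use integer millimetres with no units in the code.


cube([55, 31, 1130]);
translate([378, 0, 0]) cube([55, 31, 1130]);
translate([55, 0, 241]) cube([323, 31, 23]);
translate([55, 0, 490]) cube([323, 31, 23]);
translate([55, 0, 739]) cube([323, 31, 23]);
translate([55, 0, 988]) cube([323, 31, 23]);


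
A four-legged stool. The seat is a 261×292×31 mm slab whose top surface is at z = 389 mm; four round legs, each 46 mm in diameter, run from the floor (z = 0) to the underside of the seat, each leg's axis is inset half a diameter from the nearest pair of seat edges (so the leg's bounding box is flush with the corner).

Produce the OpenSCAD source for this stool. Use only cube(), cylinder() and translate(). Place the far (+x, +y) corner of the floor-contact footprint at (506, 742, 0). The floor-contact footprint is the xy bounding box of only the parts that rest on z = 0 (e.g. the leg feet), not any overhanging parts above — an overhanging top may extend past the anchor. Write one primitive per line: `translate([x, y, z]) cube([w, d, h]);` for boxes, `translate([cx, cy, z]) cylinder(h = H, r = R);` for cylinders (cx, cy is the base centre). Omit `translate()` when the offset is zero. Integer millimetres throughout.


translate([245, 450, 358]) cube([261, 292, 31]);
translate([268, 473, 0]) cylinder(h = 358, r = 23);
translate([483, 473, 0]) cylinder(h = 358, r = 23);
translate([268, 719, 0]) cylinder(h = 358, r = 23);
translate([483, 719, 0]) cylinder(h = 358, r = 23);


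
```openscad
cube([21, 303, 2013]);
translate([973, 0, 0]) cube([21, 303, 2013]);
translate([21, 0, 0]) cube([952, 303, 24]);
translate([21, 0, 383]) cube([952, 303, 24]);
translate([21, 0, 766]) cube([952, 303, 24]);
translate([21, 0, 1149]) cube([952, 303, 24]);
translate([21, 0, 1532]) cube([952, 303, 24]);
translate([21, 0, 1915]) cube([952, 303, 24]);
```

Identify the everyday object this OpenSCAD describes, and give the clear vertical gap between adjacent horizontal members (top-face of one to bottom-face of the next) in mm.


A bookshelf. The clear shelf gap is 359 mm.

Two tall side panels with 6 horizontal boards between them — a bookshelf. The first two shelf undersides are at z = 0 and z = 383; with shelf thickness 24, the clear gap is 383 − 0 − 24 = 359 mm.


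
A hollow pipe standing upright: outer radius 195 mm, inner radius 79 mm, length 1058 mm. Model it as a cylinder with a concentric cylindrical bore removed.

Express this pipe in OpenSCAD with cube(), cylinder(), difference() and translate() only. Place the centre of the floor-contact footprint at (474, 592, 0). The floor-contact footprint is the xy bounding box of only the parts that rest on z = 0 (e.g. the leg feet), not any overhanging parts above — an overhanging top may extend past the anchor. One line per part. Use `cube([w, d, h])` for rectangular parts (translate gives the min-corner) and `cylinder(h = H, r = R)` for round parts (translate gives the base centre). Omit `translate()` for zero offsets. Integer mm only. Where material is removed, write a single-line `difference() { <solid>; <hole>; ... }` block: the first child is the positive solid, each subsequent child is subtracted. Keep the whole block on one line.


difference() { translate([474, 592, 0]) cylinder(h = 1058, r = 195); translate([474, 592, 0]) cylinder(h = 1058, r = 79); }


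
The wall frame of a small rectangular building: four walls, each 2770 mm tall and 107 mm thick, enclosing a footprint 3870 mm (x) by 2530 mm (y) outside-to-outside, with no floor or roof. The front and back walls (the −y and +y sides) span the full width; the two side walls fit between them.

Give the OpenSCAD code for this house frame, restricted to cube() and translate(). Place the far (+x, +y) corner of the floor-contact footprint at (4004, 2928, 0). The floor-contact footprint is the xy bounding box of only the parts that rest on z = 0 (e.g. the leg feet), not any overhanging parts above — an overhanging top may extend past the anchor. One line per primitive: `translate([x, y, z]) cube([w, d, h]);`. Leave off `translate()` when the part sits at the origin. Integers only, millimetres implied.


translate([134, 398, 0]) cube([3870, 107, 2770]);
translate([134, 2821, 0]) cube([3870, 107, 2770]);
translate([134, 505, 0]) cube([107, 2316, 2770]);
translate([3897, 505, 0]) cube([107, 2316, 2770]);


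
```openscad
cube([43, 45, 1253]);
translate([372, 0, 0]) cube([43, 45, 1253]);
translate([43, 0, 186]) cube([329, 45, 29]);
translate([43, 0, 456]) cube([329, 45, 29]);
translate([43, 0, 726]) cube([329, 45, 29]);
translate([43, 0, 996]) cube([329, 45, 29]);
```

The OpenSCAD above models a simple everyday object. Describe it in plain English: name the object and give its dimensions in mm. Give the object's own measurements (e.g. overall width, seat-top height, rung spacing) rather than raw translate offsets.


A straight ladder. Two 43×45 mm vertical rails, 1253 mm tall, stand 415 mm apart (outside-to-outside) with their front faces coplanar on the −y side. 4 rungs, each 45 mm deep and 29 mm tall, span between the inner faces of the rails, front faces flush with the rails. The lowest rung's underside is at z = 186 mm and rungs are spaced 270 mm apart (underside to underside).


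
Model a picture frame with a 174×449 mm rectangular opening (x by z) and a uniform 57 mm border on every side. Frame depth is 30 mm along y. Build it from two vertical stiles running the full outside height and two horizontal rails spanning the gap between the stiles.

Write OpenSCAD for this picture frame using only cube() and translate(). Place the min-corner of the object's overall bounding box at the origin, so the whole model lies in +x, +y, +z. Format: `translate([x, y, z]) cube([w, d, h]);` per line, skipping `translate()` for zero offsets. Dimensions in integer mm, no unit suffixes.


cube([57, 30, 563]);
translate([231, 0, 0]) cube([57, 30, 563]);
translate([57, 0, 0]) cube([174, 30, 57]);
translate([57, 0, 506]) cube([174, 30, 57]);


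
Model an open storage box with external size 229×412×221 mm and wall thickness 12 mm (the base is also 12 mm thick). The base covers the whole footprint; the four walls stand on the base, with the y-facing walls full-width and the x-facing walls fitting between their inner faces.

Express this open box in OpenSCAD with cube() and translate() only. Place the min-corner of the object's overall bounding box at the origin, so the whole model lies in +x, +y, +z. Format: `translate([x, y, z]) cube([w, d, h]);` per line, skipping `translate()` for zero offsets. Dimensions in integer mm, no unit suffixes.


cube([229, 412, 12]);
translate([0, 0, 12]) cube([229, 12, 209]);
translate([0, 400, 12]) cube([229, 12, 209]);
translate([0, 12, 12]) cube([12, 388, 209]);
translate([217, 12, 12]) cube([12, 388, 209]);


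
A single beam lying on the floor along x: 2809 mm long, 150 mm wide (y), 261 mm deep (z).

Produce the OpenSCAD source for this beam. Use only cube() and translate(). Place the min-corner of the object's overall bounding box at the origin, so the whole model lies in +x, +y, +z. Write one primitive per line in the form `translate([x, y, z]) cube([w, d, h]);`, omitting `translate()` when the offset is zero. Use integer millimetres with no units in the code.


cube([2809, 150, 261]);


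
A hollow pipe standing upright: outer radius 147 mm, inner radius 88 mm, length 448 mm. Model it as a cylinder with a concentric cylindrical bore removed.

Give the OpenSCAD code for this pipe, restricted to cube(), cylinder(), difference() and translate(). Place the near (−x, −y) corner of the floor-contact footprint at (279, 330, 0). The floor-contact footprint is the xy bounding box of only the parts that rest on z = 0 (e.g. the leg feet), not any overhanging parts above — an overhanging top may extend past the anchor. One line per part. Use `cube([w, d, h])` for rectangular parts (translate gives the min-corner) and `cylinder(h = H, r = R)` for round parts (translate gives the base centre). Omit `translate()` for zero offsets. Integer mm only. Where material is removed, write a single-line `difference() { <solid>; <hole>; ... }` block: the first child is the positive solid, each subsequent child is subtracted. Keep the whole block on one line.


difference() { translate([426, 477, 0]) cylinder(h = 448, r = 147); translate([426, 477, 0]) cylinder(h = 448, r = 88); }


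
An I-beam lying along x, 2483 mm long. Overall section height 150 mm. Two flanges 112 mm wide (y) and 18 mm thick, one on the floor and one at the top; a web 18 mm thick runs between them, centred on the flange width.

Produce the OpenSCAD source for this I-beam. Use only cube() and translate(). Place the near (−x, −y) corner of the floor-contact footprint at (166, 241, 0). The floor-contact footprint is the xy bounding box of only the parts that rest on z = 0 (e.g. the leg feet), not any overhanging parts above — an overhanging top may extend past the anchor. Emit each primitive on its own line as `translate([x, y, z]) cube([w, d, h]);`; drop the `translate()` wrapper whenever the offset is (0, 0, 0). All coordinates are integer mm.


translate([166, 241, 0]) cube([2483, 112, 18]);
translate([166, 288, 18]) cube([2483, 18, 114]);
translate([166, 241, 132]) cube([2483, 112, 18]);


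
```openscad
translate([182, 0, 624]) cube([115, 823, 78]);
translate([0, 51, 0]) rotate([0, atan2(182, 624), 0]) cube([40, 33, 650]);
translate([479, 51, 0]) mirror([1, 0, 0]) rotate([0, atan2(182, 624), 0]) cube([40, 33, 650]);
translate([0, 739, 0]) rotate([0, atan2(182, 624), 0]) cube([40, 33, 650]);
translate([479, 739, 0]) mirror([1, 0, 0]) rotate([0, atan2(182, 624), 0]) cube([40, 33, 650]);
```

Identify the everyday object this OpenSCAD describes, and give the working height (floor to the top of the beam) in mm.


A sawhorse. The overall height is 702 mm.

A beam across two mirrored pairs of raked legs — a sawhorse. The beam's underside is at z = 624 (matching the legs' vertical rise in atan2(182, 624)) and the beam is 78 mm tall, so its top is at 624 + 78 = 702 mm. The raked legs top out at the beam's underside, so that is the highest point.


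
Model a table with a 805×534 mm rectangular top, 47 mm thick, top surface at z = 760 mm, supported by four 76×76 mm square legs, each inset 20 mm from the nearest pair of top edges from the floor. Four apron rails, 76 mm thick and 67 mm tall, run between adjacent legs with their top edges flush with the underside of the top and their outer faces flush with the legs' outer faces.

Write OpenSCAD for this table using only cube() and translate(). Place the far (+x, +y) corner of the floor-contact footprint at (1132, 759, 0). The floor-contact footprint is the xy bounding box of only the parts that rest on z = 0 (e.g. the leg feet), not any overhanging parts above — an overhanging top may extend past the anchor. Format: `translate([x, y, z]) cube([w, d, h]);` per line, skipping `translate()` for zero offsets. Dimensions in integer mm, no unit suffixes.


translate([347, 245, 713]) cube([805, 534, 47]);
translate([367, 265, 0]) cube([76, 76, 713]);
translate([1056, 265, 0]) cube([76, 76, 713]);
translate([367, 683, 0]) cube([76, 76, 713]);
translate([1056, 683, 0]) cube([76, 76, 713]);
translate([443, 265, 646]) cube([613, 76, 67]);
translate([443, 683, 646]) cube([613, 76, 67]);
translate([367, 341, 646]) cube([76, 342, 67]);
translate([1056, 341, 646]) cube([76, 342, 67]);
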